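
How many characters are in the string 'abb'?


String: 'abb'
Counting characters:
  'a' appears 1 time(s)
  'b' appears 2 time(s)
Total length = 1 + 2 = 3

3


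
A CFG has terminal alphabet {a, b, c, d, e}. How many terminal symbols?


Terminal symbols: a, b, c, d, e
Counting each: a (#1), b (#2), c (#3), d (#4), e (#5)
Total = 5

5


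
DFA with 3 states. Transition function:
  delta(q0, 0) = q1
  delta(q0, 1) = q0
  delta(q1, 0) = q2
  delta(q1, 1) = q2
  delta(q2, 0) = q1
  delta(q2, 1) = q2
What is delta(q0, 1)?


Looking up transition function:
delta(q0, 1) in the table
Row: q0, Column: 1
Result: q0

q0


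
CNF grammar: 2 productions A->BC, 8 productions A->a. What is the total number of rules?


CNF allows two rule forms:
  A -> BC (binary): 2 rules
  A -> a (terminal): 8 rules
Total = 2 + 8 = 10

10


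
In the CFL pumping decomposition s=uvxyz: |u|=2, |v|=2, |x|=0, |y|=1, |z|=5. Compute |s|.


|s| = |u| + |v| + |x| + |y| + |z|
= 2 + 2 + 0 + 1 + 5
= 4 + 0 + 6
= 4 + 6
= 10

10


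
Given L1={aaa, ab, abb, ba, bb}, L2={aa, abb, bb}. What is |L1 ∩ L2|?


L1 = {aaa, ab, abb, ba, bb}
L2 = {aa, abb, bb}
Checking each string in L1 against L2:
  'aaa': in L2? No
  'ab': in L2? No
  'abb': in L2? Yes
  'ba': in L2? No
  'bb': in L2? Yes
Intersection = {abb, bb}
|L1 ∩ L2| = 2

2


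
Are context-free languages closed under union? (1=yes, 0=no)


CFL closure properties:
  Closed under: union, concatenation, Kleene star
  NOT closed under: intersection, complement
Operation 'union' is in closed list -> Yes (closed)

1


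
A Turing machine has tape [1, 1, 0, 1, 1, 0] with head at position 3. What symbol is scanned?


Tape: [1, 1, 0, 1, 1, 0]
Positions: 0 1 2 3 4 5
Values:    1 1 0 1 1 0
Head at position 3
tape[3] = 1

1


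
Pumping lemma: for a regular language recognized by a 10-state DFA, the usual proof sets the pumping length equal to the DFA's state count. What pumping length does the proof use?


Pumping lemma for regular languages (standard proof):
Take p = |Q|, the number of DFA states.
Any string of length >= |Q| passes through |Q|+1 states while reading its first |Q| symbols,
so by pigeonhole some state repeats, giving the loop that can be pumped.
Here |Q| = 10
Therefore the proof uses p = 10

10


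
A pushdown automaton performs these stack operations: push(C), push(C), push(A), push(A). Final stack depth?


Tracing stack operations:
  push(C) -> stack = [C], depth=1
  push(C) -> stack = [C,C], depth=2
  push(A) -> stack = [C,C,A], depth=3
  push(A) -> stack = [C,C,A,A], depth=4
Final depth = 4

4


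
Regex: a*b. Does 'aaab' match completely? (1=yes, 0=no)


Pattern: a*b
String: 'aaab'
Pattern requires: zero or more 'a's followed by exactly one 'b'
Found 3 leading 'a's
Remaining: 'b'
Remaining is exactly 'b' -> match
Result: 1

1


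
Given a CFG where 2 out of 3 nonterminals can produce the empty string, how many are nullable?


Nonterminals: {S, A, B}
A nonterminal is nullable if it can derive epsilon
Counting nullable nonterminals: 2
Total nullable = 2

2


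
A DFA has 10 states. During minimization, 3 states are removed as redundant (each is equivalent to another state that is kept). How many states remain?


Original DFA: 10 states
Redundant states removed: 3
Minimized states = original - removed
= 10 - 3
= 7

7


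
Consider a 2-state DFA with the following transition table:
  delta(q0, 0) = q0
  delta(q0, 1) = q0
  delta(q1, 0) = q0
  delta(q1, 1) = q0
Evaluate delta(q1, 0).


Looking up transition function:
delta(q1, 0) in the table
Row: q1, Column: 0
Result: q0

q0


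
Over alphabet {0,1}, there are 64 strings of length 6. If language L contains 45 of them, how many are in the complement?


Alphabet: {0,1}
String length: 6
Total strings of length 6 = 2^6 = 64
Strings in L = 45
Complement = total - |L|
= 64 - 45
= 19

19


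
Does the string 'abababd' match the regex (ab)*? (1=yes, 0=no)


Pattern: (ab)*
String: 'abababd'
Pattern requires: zero or more repetitions of 'ab'
Length 7 is odd -> cannot be (ab)* -> no match
Result: 0

0


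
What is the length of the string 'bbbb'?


String: 'bbbb'
Counting characters:
  'b' appears 4 time(s)
Total length = 0 + 4 = 4

4


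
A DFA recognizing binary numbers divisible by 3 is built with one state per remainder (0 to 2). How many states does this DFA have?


Divisibility by 3 is tracked via the remainder mod 3: 0, 1, ..., 2
The construction assigns one state to each remainder
Number of remainders = 3

3


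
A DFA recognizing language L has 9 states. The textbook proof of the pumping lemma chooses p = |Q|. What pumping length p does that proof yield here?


Pumping lemma for regular languages (standard proof):
Take p = |Q|, the number of DFA states.
Any string of length >= |Q| passes through |Q|+1 states while reading its first |Q| symbols,
so by pigeonhole some state repeats, giving the loop that can be pumped.
Here |Q| = 9
Therefore the proof uses p = 9

9


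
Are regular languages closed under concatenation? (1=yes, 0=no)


Regular languages are closed under all standard operations:
- Union: Yes (product construction)
- Intersection: Yes (product construction)
- Complement: Yes (swap accept/reject)
- Concatenation: Yes (NFA construction)
Operation: concatenation -> Closed

1


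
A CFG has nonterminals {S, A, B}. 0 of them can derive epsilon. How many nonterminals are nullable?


Nonterminals: {S, A, B}
A nonterminal is nullable if it can derive epsilon
Counting nullable nonterminals: 0
Total nullable = 0

0


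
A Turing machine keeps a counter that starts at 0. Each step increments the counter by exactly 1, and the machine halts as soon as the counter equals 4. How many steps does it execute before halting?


Counter starts at 0. Counting sequence:
  Step 1: counter = 1
  Step 2: counter = 2
  Step 3: counter = 3
  Step 4: counter = 4
Counter reached 4 -> halt
Total steps = 4

4


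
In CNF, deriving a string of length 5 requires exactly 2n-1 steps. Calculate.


Chomsky Normal Form derivation:
String length n = 5
Each step either:
  - Splits a nonterminal into two (n-1 such steps)
  - Converts a nonterminal to terminal (n such steps)
Total = (n-1) + n = 2n - 1
= 2(5) - 1
= 10 - 1
= 9

9


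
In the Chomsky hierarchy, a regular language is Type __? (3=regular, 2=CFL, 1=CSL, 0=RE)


Chomsky hierarchy levels:
  Type 3: Regular (DFA/NFA/regex)
  Type 2: Context-free (PDA)
  Type 1: Context-sensitive
  Type 0: Recursively enumerable (TM)
'regular' corresponds to Type 3

3


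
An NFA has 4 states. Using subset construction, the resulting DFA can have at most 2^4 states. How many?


NFA has 4 states
Subset construction: each DFA state = subset of NFA states
Maximum subsets = 2^4
2^4 = 16

16


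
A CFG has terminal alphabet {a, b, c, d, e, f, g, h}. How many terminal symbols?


Terminal symbols: a, b, c, d, e, f, g, h
Counting each: a (#1), b (#2), c (#3), d (#4), e (#5), f (#6), g (#7), h (#8)
Total = 8

8


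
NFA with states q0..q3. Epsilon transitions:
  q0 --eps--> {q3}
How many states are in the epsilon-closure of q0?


Starting from q0
Initialize closure = {q0}
Follow epsilon from q0 -> add q3
Final closure: {q0, q3}
Size = 2

2


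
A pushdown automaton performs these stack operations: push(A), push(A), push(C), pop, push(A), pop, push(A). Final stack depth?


Tracing stack operations:
  push(A) -> stack = [A], depth=1
  push(A) -> stack = [A,A], depth=2
  push(C) -> stack = [A,A,C], depth=3
  pop -> removed C, stack = [A,A], depth=2
  push(A) -> stack = [A,A,A], depth=3
  pop -> removed A, stack = [A,A], depth=2
  push(A) -> stack = [A,A,A], depth=3
Final depth = 3

3


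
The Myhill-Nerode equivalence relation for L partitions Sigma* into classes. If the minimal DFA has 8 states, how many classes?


Myhill-Nerode theorem:
Number of equivalence classes = number of states in minimal DFA
Minimal DFA states = 8
Therefore equivalence classes = 8

8


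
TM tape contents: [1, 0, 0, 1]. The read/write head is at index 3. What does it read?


Tape: [1, 0, 0, 1]
Positions: 0 1 2 3
Values:    1 0 0 1
Head at position 3
tape[3] = 1

1


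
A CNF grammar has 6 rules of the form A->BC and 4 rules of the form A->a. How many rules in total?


CNF allows two rule forms:
  A -> BC (binary): 6 rules
  A -> a (terminal): 4 rules
Total = 6 + 4 = 10

10


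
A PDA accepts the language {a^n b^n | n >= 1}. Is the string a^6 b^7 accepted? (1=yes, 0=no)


Language requires equal numbers of a's and b's
PDA pushes for each 'a', pops for each 'b'
Number of a's = 6
Number of b's = 7
6 != 7 -> Reject

0


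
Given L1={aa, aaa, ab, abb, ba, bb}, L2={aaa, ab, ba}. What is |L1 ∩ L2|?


L1 = {aa, aaa, ab, abb, ba, bb}
L2 = {aaa, ab, ba}
Checking each string in L1 against L2:
  'aa': in L2? No
  'aaa': in L2? Yes
  'ab': in L2? Yes
  'abb': in L2? No
  'ba': in L2? Yes
  'bb': in L2? No
Intersection = {aaa, ab, ba}
|L1 ∩ L2| = 3

3


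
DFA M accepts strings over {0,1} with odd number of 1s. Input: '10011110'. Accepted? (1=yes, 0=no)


DFA has 2 states: q_even (start, accept=no) and q_odd
Processing string '10011110' character by character:
  Position 0: read '1', 1-count=1 -> q_odd
  Position 1: read '0', 1-count=1 -> q_odd (no change)
  Position 2: read '0', 1-count=1 -> q_odd (no change)
  Position 3: read '1', 1-count=2 -> q_even
  Position 4: read '1', 1-count=3 -> q_odd
  Position 5: read '1', 1-count=4 -> q_even
  Position 6: read '1', 1-count=5 -> q_odd
  Position 7: read '0', 1-count=5 -> q_odd (no change)
Final state: q_odd, total 1s = 5 (odd); the DFA requires an odd count -> accept

1


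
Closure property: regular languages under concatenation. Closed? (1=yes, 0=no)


Regular languages are closed under:
- Union (DFA product construction)
- Intersection (DFA product construction)
- Complement (swap accept/reject states)
- Concatenation (NFA construction)
- Kleene star (NFA construction)
concatenation is in this list
Therefore: closed

1


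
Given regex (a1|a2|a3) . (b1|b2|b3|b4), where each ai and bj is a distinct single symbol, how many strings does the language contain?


First group: 3 alternatives
Second group: 4 alternatives
Concatenation: each choice from group 1 pairs with each from group 2
Total = 3 x 4 = 12

12


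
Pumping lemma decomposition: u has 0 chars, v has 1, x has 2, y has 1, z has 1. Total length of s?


|s| = |u| + |v| + |x| + |y| + |z|
= 0 + 1 + 2 + 1 + 1
= 1 + 2 + 2
= 3 + 2
= 5

5


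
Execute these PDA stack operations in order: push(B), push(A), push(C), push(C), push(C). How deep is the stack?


Tracing stack operations:
  push(B) -> stack = [B], depth=1
  push(A) -> stack = [B,A], depth=2
  push(C) -> stack = [B,A,C], depth=3
  push(C) -> stack = [B,A,C,C], depth=4
  push(C) -> stack = [B,A,C,C,C], depth=5
Final depth = 5

5


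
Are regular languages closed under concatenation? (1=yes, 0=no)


Regular languages are closed under:
- Union (DFA product construction)
- Intersection (DFA product construction)
- Complement (swap accept/reject states)
- Concatenation (NFA construction)
- Kleene star (NFA construction)
concatenation is in this list
Therefore: closed

1


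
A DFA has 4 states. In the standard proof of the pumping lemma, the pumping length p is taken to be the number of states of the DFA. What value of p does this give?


Pumping lemma for regular languages (standard proof):
Take p = |Q|, the number of DFA states.
Any string of length >= |Q| passes through |Q|+1 states while reading its first |Q| symbols,
so by pigeonhole some state repeats, giving the loop that can be pumped.
Here |Q| = 4
Therefore the proof uses p = 4

4


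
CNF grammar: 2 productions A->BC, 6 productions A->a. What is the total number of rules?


CNF allows two rule forms:
  A -> BC (binary): 2 rules
  A -> a (terminal): 6 rules
Total = 2 + 6 = 8

8


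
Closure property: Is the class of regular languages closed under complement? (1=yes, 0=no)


Regular languages are closed under all standard operations:
- Union: Yes (product construction)
- Intersection: Yes (product construction)
- Complement: Yes (swap accept/reject)
- Concatenation: Yes (NFA construction)
Operation: complement -> Closed

1


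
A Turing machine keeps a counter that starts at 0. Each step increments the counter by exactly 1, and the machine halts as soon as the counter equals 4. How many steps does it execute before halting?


Counter starts at 0. Counting sequence:
  Step 1: counter = 1
  Step 2: counter = 2
  Step 3: counter = 3
  Step 4: counter = 4
Counter reached 4 -> halt
Total steps = 4

4


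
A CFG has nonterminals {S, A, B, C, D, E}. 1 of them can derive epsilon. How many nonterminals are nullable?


Nonterminals: {S, A, B, C, D, E}
A nonterminal is nullable if it can derive epsilon
Counting nullable nonterminals: 1
Total nullable = 1

1


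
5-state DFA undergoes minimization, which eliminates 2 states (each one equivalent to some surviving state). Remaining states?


Original DFA: 5 states
Redundant states removed: 2
Minimized states = original - removed
= 5 - 2
= 3

3


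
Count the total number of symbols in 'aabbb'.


String: 'aabbb'
Counting characters:
  'a' appears 2 time(s)
  'b' appears 3 time(s)
Total length = 2 + 3 = 5

5


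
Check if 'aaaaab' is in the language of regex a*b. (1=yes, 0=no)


Pattern: a*b
String: 'aaaaab'
Pattern requires: zero or more 'a's followed by exactly one 'b'
Found 5 leading 'a's
Remaining: 'b'
Remaining is exactly 'b' -> match
Result: 1

1


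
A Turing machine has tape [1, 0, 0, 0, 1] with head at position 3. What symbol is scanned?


Tape: [1, 0, 0, 0, 1]
Positions: 0 1 2 3 4
Values:    1 0 0 0 1
Head at position 3
tape[3] = 0

0


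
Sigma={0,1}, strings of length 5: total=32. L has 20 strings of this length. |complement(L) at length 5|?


Alphabet: {0,1}
String length: 5
Total strings of length 5 = 2^5 = 32
Strings in L = 20
Complement = total - |L|
= 32 - 20
= 12

12


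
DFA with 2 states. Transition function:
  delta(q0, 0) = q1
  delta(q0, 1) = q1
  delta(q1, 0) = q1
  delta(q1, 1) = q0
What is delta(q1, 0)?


Looking up transition function:
delta(q1, 0) in the table
Row: q1, Column: 0
Result: q1

q1


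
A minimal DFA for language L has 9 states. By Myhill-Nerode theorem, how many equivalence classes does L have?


Myhill-Nerode theorem:
Number of equivalence classes = number of states in minimal DFA
Minimal DFA states = 9
Therefore equivalence classes = 9

9


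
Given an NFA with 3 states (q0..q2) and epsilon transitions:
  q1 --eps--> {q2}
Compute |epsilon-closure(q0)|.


Starting from q0
Initialize closure = {q0}
q0 has no outgoing epsilon transitions -> nothing to add
Final closure: {q0}
Size = 1

1


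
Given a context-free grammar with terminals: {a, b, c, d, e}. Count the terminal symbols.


Terminal symbols: a, b, c, d, e
Counting each: a (#1), b (#2), c (#3), d (#4), e (#5)
Total = 5

5


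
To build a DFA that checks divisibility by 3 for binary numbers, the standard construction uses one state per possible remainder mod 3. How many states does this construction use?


Divisibility by 3 is tracked via the remainder mod 3: 0, 1, ..., 2
The construction assigns one state to each remainder
Number of remainders = 3

3


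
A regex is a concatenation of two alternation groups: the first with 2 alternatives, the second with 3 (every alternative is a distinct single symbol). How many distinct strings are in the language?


First group: 2 alternatives
Second group: 3 alternatives
Concatenation: each choice from group 1 pairs with each from group 2
Total = 2 x 3 = 6

6


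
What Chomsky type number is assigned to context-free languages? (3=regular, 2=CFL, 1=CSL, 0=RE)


Chomsky hierarchy levels:
  Type 3: Regular (DFA/NFA/regex)
  Type 2: Context-free (PDA)
  Type 1: Context-sensitive
  Type 0: Recursively enumerable (TM)
'context-free' corresponds to Type 2

2


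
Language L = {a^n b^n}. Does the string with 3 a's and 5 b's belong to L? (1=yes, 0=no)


Language requires equal numbers of a's and b's
PDA pushes for each 'a', pops for each 'b'
Number of a's = 3
Number of b's = 5
3 != 5 -> Reject

0


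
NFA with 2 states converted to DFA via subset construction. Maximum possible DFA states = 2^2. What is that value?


NFA has 2 states
Subset construction: each DFA state = subset of NFA states
Maximum subsets = 2^2
2^2 = 4

4


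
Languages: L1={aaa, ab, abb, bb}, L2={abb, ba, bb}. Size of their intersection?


L1 = {aaa, ab, abb, bb}
L2 = {abb, ba, bb}
Checking each string in L1 against L2:
  'aaa': in L2? No
  'ab': in L2? No
  'abb': in L2? Yes
  'bb': in L2? Yes
Intersection = {abb, bb}
|L1 ∩ L2| = 2

2


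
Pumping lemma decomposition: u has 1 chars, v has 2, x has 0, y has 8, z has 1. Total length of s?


|s| = |u| + |v| + |x| + |y| + |z|
= 1 + 2 + 0 + 8 + 1
= 3 + 0 + 9
= 3 + 9
= 12

12


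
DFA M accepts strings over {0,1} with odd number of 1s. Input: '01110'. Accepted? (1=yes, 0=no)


DFA has 2 states: q_even (start, accept=no) and q_odd
Processing string '01110' character by character:
  Position 0: read '0', 1-count=0 -> q_even (no change)
  Position 1: read '1', 1-count=1 -> q_odd
  Position 2: read '1', 1-count=2 -> q_even
  Position 3: read '1', 1-count=3 -> q_odd
  Position 4: read '0', 1-count=3 -> q_odd (no change)
Final state: q_odd, total 1s = 3 (odd); the DFA requires an odd count -> accept

1


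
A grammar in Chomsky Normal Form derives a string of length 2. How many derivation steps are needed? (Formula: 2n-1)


Chomsky Normal Form derivation:
String length n = 2
Each step either:
  - Splits a nonterminal into two (n-1 such steps)
  - Converts a nonterminal to terminal (n such steps)
Total = (n-1) + n = 2n - 1
= 2(2) - 1
= 4 - 1
= 3

3


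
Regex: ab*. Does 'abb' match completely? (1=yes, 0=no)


Pattern: ab*
String: 'abb'
Pattern requires: exactly one 'a' followed by zero or more 'b's
First char is 'a' -> OK
Rest 'bb': all b's? Yes
Result: 1

1


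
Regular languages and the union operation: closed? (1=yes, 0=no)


Regular languages are closed under all standard operations:
- Union: Yes (product construction)
- Intersection: Yes (product construction)
- Complement: Yes (swap accept/reject)
- Concatenation: Yes (NFA construction)
Operation: union -> Closed

1


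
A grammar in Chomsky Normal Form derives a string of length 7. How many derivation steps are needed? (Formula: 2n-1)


Chomsky Normal Form derivation:
String length n = 7
Each step either:
  - Splits a nonterminal into two (n-1 such steps)
  - Converts a nonterminal to terminal (n such steps)
Total = (n-1) + n = 2n - 1
= 2(7) - 1
= 14 - 1
= 13

13


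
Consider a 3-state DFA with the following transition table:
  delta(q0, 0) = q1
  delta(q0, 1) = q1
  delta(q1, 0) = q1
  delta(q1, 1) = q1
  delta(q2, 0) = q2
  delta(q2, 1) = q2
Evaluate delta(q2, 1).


Looking up transition function:
delta(q2, 1) in the table
Row: q2, Column: 1
Result: q2

q2


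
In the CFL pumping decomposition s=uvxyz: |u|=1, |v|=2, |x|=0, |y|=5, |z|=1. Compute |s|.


|s| = |u| + |v| + |x| + |y| + |z|
= 1 + 2 + 0 + 5 + 1
= 3 + 0 + 6
= 3 + 6
= 9

9


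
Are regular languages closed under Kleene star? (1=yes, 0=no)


Regular languages are closed under:
- Union (DFA product construction)
- Intersection (DFA product construction)
- Complement (swap accept/reject states)
- Concatenation (NFA construction)
- Kleene star (NFA construction)
Kleene star is in this list
Therefore: closed

1


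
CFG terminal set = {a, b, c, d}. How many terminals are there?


Terminal symbols: a, b, c, d
Counting each: a (#1), b (#2), c (#3), d (#4)
Total = 4

4


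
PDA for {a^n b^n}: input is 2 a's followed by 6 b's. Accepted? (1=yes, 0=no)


Language requires equal numbers of a's and b's
PDA pushes for each 'a', pops for each 'b'
Number of a's = 2
Number of b's = 6
2 != 6 -> Reject

0


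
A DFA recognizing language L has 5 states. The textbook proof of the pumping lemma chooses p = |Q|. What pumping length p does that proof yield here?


Pumping lemma for regular languages (standard proof):
Take p = |Q|, the number of DFA states.
Any string of length >= |Q| passes through |Q|+1 states while reading its first |Q| symbols,
so by pigeonhole some state repeats, giving the loop that can be pumped.
Here |Q| = 5
Therefore the proof uses p = 5

5


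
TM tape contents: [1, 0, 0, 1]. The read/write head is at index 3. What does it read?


Tape: [1, 0, 0, 1]
Positions: 0 1 2 3
Values:    1 0 0 1
Head at position 3
tape[3] = 1

1


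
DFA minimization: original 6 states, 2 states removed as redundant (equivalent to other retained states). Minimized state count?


Original DFA: 6 states
Redundant states removed: 2
Minimized states = original - removed
= 6 - 2
= 4

4


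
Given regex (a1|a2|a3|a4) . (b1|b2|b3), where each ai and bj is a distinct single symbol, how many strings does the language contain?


First group: 4 alternatives
Second group: 3 alternatives
Concatenation: each choice from group 1 pairs with each from group 2
Total = 4 x 3 = 12

12


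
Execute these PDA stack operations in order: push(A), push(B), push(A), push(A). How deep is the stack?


Tracing stack operations:
  push(A) -> stack = [A], depth=1
  push(B) -> stack = [A,B], depth=2
  push(A) -> stack = [A,B,A], depth=3
  push(A) -> stack = [A,B,A,A], depth=4
Final depth = 4

4


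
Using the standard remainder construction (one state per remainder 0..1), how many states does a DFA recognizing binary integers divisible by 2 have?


Divisibility by 2 is tracked via the remainder mod 2: 0, 1, ..., 1
The construction assigns one state to each remainder
Number of remainders = 2

2


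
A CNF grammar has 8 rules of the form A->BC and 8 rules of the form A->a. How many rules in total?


CNF allows two rule forms:
  A -> BC (binary): 8 rules
  A -> a (terminal): 8 rules
Total = 8 + 8 = 16

16


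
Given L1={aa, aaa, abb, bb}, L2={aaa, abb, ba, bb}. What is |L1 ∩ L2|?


L1 = {aa, aaa, abb, bb}
L2 = {aaa, abb, ba, bb}
Checking each string in L1 against L2:
  'aa': in L2? No
  'aaa': in L2? Yes
  'abb': in L2? Yes
  'bb': in L2? Yes
Intersection = {aaa, abb, bb}
|L1 ∩ L2| = 3

3


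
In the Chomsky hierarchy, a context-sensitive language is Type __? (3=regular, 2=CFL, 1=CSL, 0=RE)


Chomsky hierarchy levels:
  Type 3: Regular (DFA/NFA/regex)
  Type 2: Context-free (PDA)
  Type 1: Context-sensitive
  Type 0: Recursively enumerable (TM)
'context-sensitive' corresponds to Type 1

1


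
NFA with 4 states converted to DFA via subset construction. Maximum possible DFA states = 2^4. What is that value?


NFA has 4 states
Subset construction: each DFA state = subset of NFA states
Maximum subsets = 2^4
2^4 = 16

16


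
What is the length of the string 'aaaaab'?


String: 'aaaaab'
Counting characters:
  'a' appears 5 time(s)
  'b' appears 1 time(s)
Total length = 5 + 1 = 6

6


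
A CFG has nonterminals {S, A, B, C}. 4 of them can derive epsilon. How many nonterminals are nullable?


Nonterminals: {S, A, B, C}
A nonterminal is nullable if it can derive epsilon
Counting nullable nonterminals: 4
Total nullable = 4

4


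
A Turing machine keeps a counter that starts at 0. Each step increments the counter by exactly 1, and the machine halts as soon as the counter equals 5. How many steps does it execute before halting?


Counter starts at 0. Counting sequence:
  Step 1: counter = 1
  Step 2: counter = 2
  Step 3: counter = 3
  Step 4: counter = 4
  Step 5: counter = 5
Counter reached 5 -> halt
Total steps = 5

5


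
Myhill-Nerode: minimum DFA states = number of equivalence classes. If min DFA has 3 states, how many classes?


Myhill-Nerode theorem:
Number of equivalence classes = number of states in minimal DFA
Minimal DFA states = 3
Therefore equivalence classes = 3

3


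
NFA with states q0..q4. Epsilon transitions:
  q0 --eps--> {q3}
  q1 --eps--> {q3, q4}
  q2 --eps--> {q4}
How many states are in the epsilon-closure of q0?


Starting from q0
Initialize closure = {q0}
Follow epsilon from q0 -> add q3
Final closure: {q0, q3}
Size = 2

2


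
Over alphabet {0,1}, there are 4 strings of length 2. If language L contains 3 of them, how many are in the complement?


Alphabet: {0,1}
String length: 2
Total strings of length 2 = 2^2 = 4
Strings in L = 3
Complement = total - |L|
= 4 - 3
= 1

1


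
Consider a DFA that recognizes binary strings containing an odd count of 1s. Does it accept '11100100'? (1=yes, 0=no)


DFA has 2 states: q_even (start, accept=no) and q_odd
Processing string '11100100' character by character:
  Position 0: read '1', 1-count=1 -> q_odd
  Position 1: read '1', 1-count=2 -> q_even
  Position 2: read '1', 1-count=3 -> q_odd
  Position 3: read '0', 1-count=3 -> q_odd (no change)
  Position 4: read '0', 1-count=3 -> q_odd (no change)
  Position 5: read '1', 1-count=4 -> q_even
  Position 6: read '0', 1-count=4 -> q_even (no change)
  Position 7: read '0', 1-count=4 -> q_even (no change)
Final state: q_even, total 1s = 4 (even); the DFA requires an odd count -> reject

0


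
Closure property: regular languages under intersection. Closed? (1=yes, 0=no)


Regular languages are closed under:
- Union (DFA product construction)
- Intersection (DFA product construction)
- Complement (swap accept/reject states)
- Concatenation (NFA construction)
- Kleene star (NFA construction)
intersection is in this list
Therefore: closed

1


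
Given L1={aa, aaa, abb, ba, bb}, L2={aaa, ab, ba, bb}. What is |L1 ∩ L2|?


L1 = {aa, aaa, abb, ba, bb}
L2 = {aaa, ab, ba, bb}
Checking each string in L1 against L2:
  'aa': in L2? No
  'aaa': in L2? Yes
  'abb': in L2? No
  'ba': in L2? Yes
  'bb': in L2? Yes
Intersection = {aaa, ba, bb}
|L1 ∩ L2| = 3

3


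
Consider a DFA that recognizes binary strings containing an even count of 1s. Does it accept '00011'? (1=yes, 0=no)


DFA has 2 states: q_even (start, accept=yes) and q_odd
Processing string '00011' character by character:
  Position 0: read '0', 1-count=0 -> q_even (no change)
  Position 1: read '0', 1-count=0 -> q_even (no change)
  Position 2: read '0', 1-count=0 -> q_even (no change)
  Position 3: read '1', 1-count=1 -> q_odd
  Position 4: read '1', 1-count=2 -> q_even
Final state: q_even, total 1s = 2 (even); the DFA requires an even count -> accept

1


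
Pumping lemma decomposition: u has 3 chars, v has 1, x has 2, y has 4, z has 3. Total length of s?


|s| = |u| + |v| + |x| + |y| + |z|
= 3 + 1 + 2 + 4 + 3
= 4 + 2 + 7
= 6 + 7
= 13

13


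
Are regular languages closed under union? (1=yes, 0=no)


Regular languages are closed under all standard operations:
- Union: Yes (product construction)
- Intersection: Yes (product construction)
- Complement: Yes (swap accept/reject)
- Concatenation: Yes (NFA construction)
Operation: union -> Closed

1


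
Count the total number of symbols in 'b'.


String: 'b'
Counting characters:
  'b' appears 1 time(s)
Total length = 0 + 1 = 1

1


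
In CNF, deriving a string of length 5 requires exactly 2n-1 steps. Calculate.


Chomsky Normal Form derivation:
String length n = 5
Each step either:
  - Splits a nonterminal into two (n-1 such steps)
  - Converts a nonterminal to terminal (n such steps)
Total = (n-1) + n = 2n - 1
= 2(5) - 1
= 10 - 1
= 9

9


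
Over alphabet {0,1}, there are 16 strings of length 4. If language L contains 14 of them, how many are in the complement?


Alphabet: {0,1}
String length: 4
Total strings of length 4 = 2^4 = 16
Strings in L = 14
Complement = total - |L|
= 16 - 14
= 2

2


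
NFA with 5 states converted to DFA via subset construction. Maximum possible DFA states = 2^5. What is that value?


NFA has 5 states
Subset construction: each DFA state = subset of NFA states
Maximum subsets = 2^5
2^5 = 32

32


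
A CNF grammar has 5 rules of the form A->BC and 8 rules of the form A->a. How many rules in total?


CNF allows two rule forms:
  A -> BC (binary): 5 rules
  A -> a (terminal): 8 rules
Total = 5 + 8 = 13

13


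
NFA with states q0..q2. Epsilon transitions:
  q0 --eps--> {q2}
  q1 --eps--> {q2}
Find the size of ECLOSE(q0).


Starting from q0
Initialize closure = {q0}
Follow epsilon from q0 -> add q2
Final closure: {q0, q2}
Size = 2

2


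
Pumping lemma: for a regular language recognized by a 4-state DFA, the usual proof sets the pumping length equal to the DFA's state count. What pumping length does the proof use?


Pumping lemma for regular languages (standard proof):
Take p = |Q|, the number of DFA states.
Any string of length >= |Q| passes through |Q|+1 states while reading its first |Q| symbols,
so by pigeonhole some state repeats, giving the loop that can be pumped.
Here |Q| = 4
Therefore the proof uses p = 4

4


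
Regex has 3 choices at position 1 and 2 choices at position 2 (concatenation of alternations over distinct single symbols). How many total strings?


First group: 3 alternatives
Second group: 2 alternatives
Concatenation: each choice from group 1 pairs with each from group 2
Total = 3 x 2 = 6

6


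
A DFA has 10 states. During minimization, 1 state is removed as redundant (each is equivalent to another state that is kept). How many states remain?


Original DFA: 10 states
Redundant states removed: 1
Minimized states = original - removed
= 10 - 1
= 9

9


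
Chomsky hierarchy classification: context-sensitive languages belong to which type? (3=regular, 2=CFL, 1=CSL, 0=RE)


Chomsky hierarchy levels:
  Type 3: Regular (DFA/NFA/regex)
  Type 2: Context-free (PDA)
  Type 1: Context-sensitive
  Type 0: Recursively enumerable (TM)
'context-sensitive' corresponds to Type 1

1


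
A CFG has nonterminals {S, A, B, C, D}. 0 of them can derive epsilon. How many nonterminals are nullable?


Nonterminals: {S, A, B, C, D}
A nonterminal is nullable if it can derive epsilon
Counting nullable nonterminals: 0
Total nullable = 0

0


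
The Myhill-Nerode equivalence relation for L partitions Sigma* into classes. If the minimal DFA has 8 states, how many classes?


Myhill-Nerode theorem:
Number of equivalence classes = number of states in minimal DFA
Minimal DFA states = 8
Therefore equivalence classes = 8

8


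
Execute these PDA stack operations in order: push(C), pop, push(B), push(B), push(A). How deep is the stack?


Tracing stack operations:
  push(C) -> stack = [C], depth=1
  pop -> removed C, stack = [], depth=0
  push(B) -> stack = [B], depth=1
  push(B) -> stack = [B,B], depth=2
  push(A) -> stack = [B,B,A], depth=3
Final depth = 3

3


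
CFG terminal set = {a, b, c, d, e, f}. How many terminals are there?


Terminal symbols: a, b, c, d, e, f
Counting each: a (#1), b (#2), c (#3), d (#4), e (#5), f (#6)
Total = 6

6


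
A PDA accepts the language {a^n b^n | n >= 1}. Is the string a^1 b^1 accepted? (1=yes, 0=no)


Language requires equal numbers of a's and b's
PDA pushes for each 'a', pops for each 'b'
Number of a's = 1
Number of b's = 1
1 == 1 -> Accept

1


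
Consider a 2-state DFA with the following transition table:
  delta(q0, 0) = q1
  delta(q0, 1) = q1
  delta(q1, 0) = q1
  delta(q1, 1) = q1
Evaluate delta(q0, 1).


Looking up transition function:
delta(q0, 1) in the table
Row: q0, Column: 1
Result: q1

q1


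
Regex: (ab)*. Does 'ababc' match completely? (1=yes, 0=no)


Pattern: (ab)*
String: 'ababc'
Pattern requires: zero or more repetitions of 'ab'
Length 5 is odd -> cannot be (ab)* -> no match
Result: 0

0


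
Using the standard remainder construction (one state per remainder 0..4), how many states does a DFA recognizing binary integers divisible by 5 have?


Divisibility by 5 is tracked via the remainder mod 5: 0, 1, ..., 4
The construction assigns one state to each remainder
Number of remainders = 5

5


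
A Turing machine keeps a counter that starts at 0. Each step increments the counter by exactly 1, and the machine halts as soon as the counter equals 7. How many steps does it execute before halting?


Counter starts at 0. Counting sequence:
  Step 1: counter = 1
  Step 2: counter = 2
  Step 3: counter = 3
  Step 4: counter = 4
  Step 5: counter = 5
  Step 6: counter = 6
  Step 7: counter = 7
Counter reached 7 -> halt
Total steps = 7

7


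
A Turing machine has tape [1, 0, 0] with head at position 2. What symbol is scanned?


Tape: [1, 0, 0]
Positions: 0 1 2
Values:    1 0 0
Head at position 2
tape[2] = 0

0


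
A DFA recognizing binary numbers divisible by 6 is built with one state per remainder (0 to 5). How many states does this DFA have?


Divisibility by 6 is tracked via the remainder mod 6: 0, 1, ..., 5
The construction assigns one state to each remainder
Number of remainders = 6

6


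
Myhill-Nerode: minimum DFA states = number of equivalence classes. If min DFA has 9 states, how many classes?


Myhill-Nerode theorem:
Number of equivalence classes = number of states in minimal DFA
Minimal DFA states = 9
Therefore equivalence classes = 9

9


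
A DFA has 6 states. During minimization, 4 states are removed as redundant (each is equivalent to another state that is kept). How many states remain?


Original DFA: 6 states
Redundant states removed: 4
Minimized states = original - removed
= 6 - 4
= 2

2


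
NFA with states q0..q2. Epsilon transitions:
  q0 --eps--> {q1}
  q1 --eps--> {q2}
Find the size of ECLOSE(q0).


Starting from q0
Initialize closure = {q0}
Follow epsilon from q0 -> add q1
Follow epsilon from q1 -> add q2
Final closure: {q0, q1, q2}
Size = 3

3


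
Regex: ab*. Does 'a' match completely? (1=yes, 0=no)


Pattern: ab*
String: 'a'
Pattern requires: exactly one 'a' followed by zero or more 'b's
First char is 'a' -> OK
Rest '': all b's? Yes
Result: 1

1


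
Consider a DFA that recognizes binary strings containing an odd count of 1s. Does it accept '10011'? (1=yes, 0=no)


DFA has 2 states: q_even (start, accept=no) and q_odd
Processing string '10011' character by character:
  Position 0: read '1', 1-count=1 -> q_odd
  Position 1: read '0', 1-count=1 -> q_odd (no change)
  Position 2: read '0', 1-count=1 -> q_odd (no change)
  Position 3: read '1', 1-count=2 -> q_even
  Position 4: read '1', 1-count=3 -> q_odd
Final state: q_odd, total 1s = 3 (odd); the DFA requires an odd count -> accept

1


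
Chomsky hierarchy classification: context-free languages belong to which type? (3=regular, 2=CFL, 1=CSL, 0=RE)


Chomsky hierarchy levels:
  Type 3: Regular (DFA/NFA/regex)
  Type 2: Context-free (PDA)
  Type 1: Context-sensitive
  Type 0: Recursively enumerable (TM)
'context-free' corresponds to Type 2

2


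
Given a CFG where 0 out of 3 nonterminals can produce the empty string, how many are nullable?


Nonterminals: {S, A, B}
A nonterminal is nullable if it can derive epsilon
Counting nullable nonterminals: 0
Total nullable = 0

0


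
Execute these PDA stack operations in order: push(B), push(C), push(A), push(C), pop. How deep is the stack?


Tracing stack operations:
  push(B) -> stack = [B], depth=1
  push(C) -> stack = [B,C], depth=2
  push(A) -> stack = [B,C,A], depth=3
  push(C) -> stack = [B,C,A,C], depth=4
  pop -> removed C, stack = [B,C,A], depth=3
Final depth = 3

3


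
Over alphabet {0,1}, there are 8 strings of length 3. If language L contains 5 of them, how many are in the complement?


Alphabet: {0,1}
String length: 3
Total strings of length 3 = 2^3 = 8
Strings in L = 5
Complement = total - |L|
= 8 - 5
= 3

3


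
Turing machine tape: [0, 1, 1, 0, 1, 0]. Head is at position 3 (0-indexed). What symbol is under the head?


Tape: [0, 1, 1, 0, 1, 0]
Positions: 0 1 2 3 4 5
Values:    0 1 1 0 1 0
Head at position 3
tape[3] = 0

0


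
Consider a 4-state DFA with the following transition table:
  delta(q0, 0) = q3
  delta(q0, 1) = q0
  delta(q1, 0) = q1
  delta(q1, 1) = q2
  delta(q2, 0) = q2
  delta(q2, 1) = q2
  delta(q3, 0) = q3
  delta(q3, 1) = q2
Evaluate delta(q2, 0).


Looking up transition function:
delta(q2, 0) in the table
Row: q2, Column: 0
Result: q2

q2


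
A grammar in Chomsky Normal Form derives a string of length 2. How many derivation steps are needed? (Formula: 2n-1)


Chomsky Normal Form derivation:
String length n = 2
Each step either:
  - Splits a nonterminal into two (n-1 such steps)
  - Converts a nonterminal to terminal (n such steps)
Total = (n-1) + n = 2n - 1
= 2(2) - 1
= 4 - 1
= 3

3


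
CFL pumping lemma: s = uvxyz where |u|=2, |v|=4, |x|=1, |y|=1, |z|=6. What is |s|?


|s| = |u| + |v| + |x| + |y| + |z|
= 2 + 4 + 1 + 1 + 6
= 6 + 1 + 7
= 7 + 7
= 14

14


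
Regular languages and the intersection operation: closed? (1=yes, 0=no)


Regular languages are closed under all standard operations:
- Union: Yes (product construction)
- Intersection: Yes (product construction)
- Complement: Yes (swap accept/reject)
- Concatenation: Yes (NFA construction)
Operation: intersection -> Closed

1


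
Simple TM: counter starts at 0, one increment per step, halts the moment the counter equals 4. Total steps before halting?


Counter starts at 0. Counting sequence:
  Step 1: counter = 1
  Step 2: counter = 2
  Step 3: counter = 3
  Step 4: counter = 4
Counter reached 4 -> halt
Total steps = 4

4


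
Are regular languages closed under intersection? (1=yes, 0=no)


Regular languages are closed under:
- Union (DFA product construction)
- Intersection (DFA product construction)
- Complement (swap accept/reject states)
- Concatenation (NFA construction)
- Kleene star (NFA construction)
intersection is in this list
Therefore: closed

1


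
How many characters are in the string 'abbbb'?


String: 'abbbb'
Counting characters:
  'a' appears 1 time(s)
  'b' appears 4 time(s)
Total length = 1 + 4 = 5

5


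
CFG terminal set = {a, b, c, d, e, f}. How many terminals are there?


Terminal symbols: a, b, c, d, e, f
Counting each: a (#1), b (#2), c (#3), d (#4), e (#5), f (#6)
Total = 6

6


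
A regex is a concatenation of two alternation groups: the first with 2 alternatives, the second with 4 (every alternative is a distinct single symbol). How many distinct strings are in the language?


First group: 2 alternatives
Second group: 4 alternatives
Concatenation: each choice from group 1 pairs with each from group 2
Total = 2 x 4 = 8

8


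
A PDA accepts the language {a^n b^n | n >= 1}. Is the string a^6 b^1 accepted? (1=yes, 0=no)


Language requires equal numbers of a's and b's
PDA pushes for each 'a', pops for each 'b'
Number of a's = 6
Number of b's = 1
6 != 1 -> Reject

0


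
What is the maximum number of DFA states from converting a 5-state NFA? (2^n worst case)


NFA has 5 states
Subset construction: each DFA state = subset of NFA states
Maximum subsets = 2^5
2^5 = 32

32


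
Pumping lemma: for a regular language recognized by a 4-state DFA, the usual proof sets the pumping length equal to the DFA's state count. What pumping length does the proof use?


Pumping lemma for regular languages (standard proof):
Take p = |Q|, the number of DFA states.
Any string of length >= |Q| passes through |Q|+1 states while reading its first |Q| symbols,
so by pigeonhole some state repeats, giving the loop that can be pumped.
Here |Q| = 4
Therefore the proof uses p = 4

4


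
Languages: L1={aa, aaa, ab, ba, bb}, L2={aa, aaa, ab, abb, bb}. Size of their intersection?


L1 = {aa, aaa, ab, ba, bb}
L2 = {aa, aaa, ab, abb, bb}
Checking each string in L1 against L2:
  'aa': in L2? Yes
  'aaa': in L2? Yes
  'ab': in L2? Yes
  'ba': in L2? No
  'bb': in L2? Yes
Intersection = {aa, aaa, ab, bb}
|L1 ∩ L2| = 4

4


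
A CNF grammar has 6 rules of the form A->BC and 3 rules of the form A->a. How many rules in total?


CNF allows two rule forms:
  A -> BC (binary): 6 rules
  A -> a (terminal): 3 rules
Total = 6 + 3 = 9

9
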